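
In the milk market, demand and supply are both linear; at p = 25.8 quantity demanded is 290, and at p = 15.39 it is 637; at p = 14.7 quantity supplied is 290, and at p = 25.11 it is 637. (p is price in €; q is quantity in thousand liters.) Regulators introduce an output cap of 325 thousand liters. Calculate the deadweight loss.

Demand slope = (15.39 − 25.8)/(637 − 290) = −0.03, so p = 34.5 − 0.03q.
Supply slope = (25.11 − 14.7)/(637 − 290) = 0.03, so p = 6 + 0.03q.
Competitive equilibrium: 34.5 − 0.03q = 6 + 0.03q → q* = 475, p* = 20.25.
At q = 325: demand price = 34.5 − 0.03·325 = 24.75; supply price = 6 + 0.03·325 = 15.75.
Δq = 475 − 325 = 150; wedge = 24.75 − 15.75 = 9.
DWL = ½ × 150 × 9 = €675 thousand.

€675 thousand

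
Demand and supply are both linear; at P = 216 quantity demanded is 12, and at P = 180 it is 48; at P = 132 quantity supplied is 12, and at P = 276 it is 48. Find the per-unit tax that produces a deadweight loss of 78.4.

28

Demand slope = (180 − 216)/(48 − 12) = −1, so P = 228 − Q.
Supply slope = (276 − 132)/(48 − 12) = 4, so P = 84 + 4Q.
Competitive equilibrium: 228 − Q = 84 + 4Q → Q* = 28.8, P* = 199.2.
A tax t gives ΔQ = t/5 and wedge t, so DWL = t²/10.
t²/10 = 78.4 → t² = 784 → t = 28.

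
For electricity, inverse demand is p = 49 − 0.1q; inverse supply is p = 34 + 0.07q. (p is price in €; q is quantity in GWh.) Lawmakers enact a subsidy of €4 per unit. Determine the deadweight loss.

€47.06

Competitive equilibrium: 49 − 0.1q = 34 + 0.07q → q* = 88.2353, p* = 40.1765.
The subsidy lowers effective supply by 4: p = 30 + 0.07q.
New quantity: 49 − 0.1q = 30 + 0.07q → q' = 111.7647.
Overproduction Δq = 111.7647 − 88.2353 = 23.5294; wedge = subsidy = 4.
Deadweight loss = ½ × 23.5294 × 4 = €47.06.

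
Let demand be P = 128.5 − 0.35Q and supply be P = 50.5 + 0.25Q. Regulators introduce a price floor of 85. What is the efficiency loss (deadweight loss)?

9.80

Competitive equilibrium: 128.5 − 0.35Q = 50.5 + 0.25Q → Q* = 130, P* = 83.
At the floor P = 85, quantity demanded = (128.5 − 85)/0.35 = 124.2857.
Sellers' marginal cost at Q' = 124.2857: 50.5 + 0.25·124.2857 = 81.5714.
ΔQ = 130 − 124.2857 = 5.7143; wedge = 85 − 81.5714 = 3.4286.
Welfare loss = ½ × 5.7143 × 3.4286 = 9.80.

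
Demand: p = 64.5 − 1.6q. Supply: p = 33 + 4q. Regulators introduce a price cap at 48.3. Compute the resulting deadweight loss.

9.072

Competitive equilibrium: 64.5 − 1.6q = 33 + 4q → q* = 5.625, p* = 55.5.
At the ceiling p = 48.3, quantity supplied = (48.3 − 33)/4 = 3.825.
Willingness to pay at q' = 3.825: 64.5 − 1.6·3.825 = 58.38.
Δq = 5.625 − 3.825 = 1.8; wedge = 58.38 − 48.3 = 10.08.
The triangle = ½ × 1.8 × 10.08 = 9.072.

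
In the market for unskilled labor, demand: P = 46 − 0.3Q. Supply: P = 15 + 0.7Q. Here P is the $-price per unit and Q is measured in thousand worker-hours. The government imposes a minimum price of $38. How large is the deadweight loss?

$9.39 thousand

Competitive equilibrium: 46 − 0.3Q = 15 + 0.7Q → Q* = 31, P* = 36.7.
At the floor P = 38, quantity demanded = (46 − 38)/0.3 = 26.6667.
Sellers' marginal cost at Q' = 26.6667: 15 + 0.7·26.6667 = 33.6667.
ΔQ = 31 − 26.6667 = 4.3333; wedge = 38 − 33.6667 = 4.3333.
DWL = ½ × 4.3333 × 4.3333 = $9.39 thousand.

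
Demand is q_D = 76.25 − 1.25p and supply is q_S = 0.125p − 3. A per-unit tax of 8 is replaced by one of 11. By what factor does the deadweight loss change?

1.891

In inverse form: demand p = 61 − 0.8q, supply p = 24 + 8q.
Competitive equilibrium: 61 − 0.8q = 24 + 8q → q* = 4.2045, p* = 57.6364.
For a per-unit tax t: Δq = t/8.8, so DWL = ½·t·(t/8.8) = t²/17.6.
At t = 8: DWL = 3.636. At t = 11: DWL = 6.875.
Ratio = (11/8)² = 1.891.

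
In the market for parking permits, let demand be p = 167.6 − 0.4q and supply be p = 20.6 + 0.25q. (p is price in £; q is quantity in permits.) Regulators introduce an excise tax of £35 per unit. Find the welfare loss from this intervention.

Competitive equilibrium: 167.6 − 0.4q = 20.6 + 0.25q → q* = 226.1538, p* = 77.1385.
With the tax, the buyer price exceeds the seller price by 35: (167.6 − 0.4q) − (20.6 + 0.25q) = 35 → q' = 172.3077.
Δq = 226.1538 − 172.3077 = 53.8461; the wedge equals the tax, 35.
Welfare loss = ½ × 53.8461 × 35 = £942.31.

£942.31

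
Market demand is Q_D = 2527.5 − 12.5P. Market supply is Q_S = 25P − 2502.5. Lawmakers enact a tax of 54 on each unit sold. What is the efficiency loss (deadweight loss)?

12150

In inverse form: demand P = 202.2 − 0.08Q, supply P = 100.1 + 0.04Q.
Competitive equilibrium: 202.2 − 0.08Q = 100.1 + 0.04Q → Q* = 850.8333, P* = 134.1333.
With the tax, the buyer price exceeds the seller price by 54: (202.2 − 0.08Q) − (100.1 + 0.04Q) = 54 → Q' = 400.8333.
ΔQ = 850.8333 − 400.8333 = 450; the wedge equals the tax, 54.
DWL = ½ × 450 × 54 = 12150.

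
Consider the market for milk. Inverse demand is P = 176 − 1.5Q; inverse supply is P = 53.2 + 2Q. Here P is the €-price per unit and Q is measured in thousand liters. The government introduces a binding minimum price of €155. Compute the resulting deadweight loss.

€778.06 thousand

Competitive equilibrium: 176 − 1.5Q = 53.2 + 2Q → Q* = 35.0857, P* = 123.3714.
At the floor P = 155, quantity demanded = (176 − 155)/1.5 = 14.
Sellers' marginal cost at Q' = 14: 53.2 + 2·14 = 81.2.
ΔQ = 35.0857 − 14 = 21.0857; wedge = 155 − 81.2 = 73.8.
Welfare loss = ½ × 21.0857 × 73.8 = €778.06 thousand.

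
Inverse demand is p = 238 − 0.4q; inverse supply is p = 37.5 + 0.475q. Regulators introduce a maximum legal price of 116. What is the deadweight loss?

1785.27

Competitive equilibrium: 238 − 0.4q = 37.5 + 0.475q → q* = 229.1429, p* = 146.3429.
At the ceiling p = 116, quantity supplied = (116 − 37.5)/0.475 = 165.2632.
Willingness to pay at q' = 165.2632: 238 − 0.4·165.2632 = 171.8947.
Δq = 229.1429 − 165.2632 = 63.8797; wedge = 171.8947 − 116 = 55.8947.
The triangle = ½ × 63.8797 × 55.8947 = 1785.27.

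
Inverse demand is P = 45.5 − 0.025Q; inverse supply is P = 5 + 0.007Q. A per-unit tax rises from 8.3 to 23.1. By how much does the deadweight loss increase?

7261.25

Competitive equilibrium: 45.5 − 0.025Q = 5 + 0.007Q → Q* = 1265.625, P* = 13.8594.
For a per-unit tax t: ΔQ = t/0.032, so DWL = ½·t·(t/0.032) = t²/0.064.
At t = 8.3: DWL = 1076.406. At t = 23.1: DWL = 8337.656.
Increase = 8337.656 − 1076.406 = 7261.25.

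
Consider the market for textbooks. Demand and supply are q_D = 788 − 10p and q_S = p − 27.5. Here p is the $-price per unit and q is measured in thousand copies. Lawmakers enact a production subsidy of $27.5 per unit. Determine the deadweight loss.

In inverse form: demand p = 78.8 − 0.1q, supply p = 27.5 + q.
Competitive equilibrium: 78.8 − 0.1q = 27.5 + q → q* = 46.6364, p* = 74.1364.
The subsidy lowers effective supply by 27.5: p = 0 + q.
New quantity: 78.8 − 0.1q = 0 + q → q' = 71.6364.
Overproduction Δq = 71.6364 − 46.6364 = 25; wedge = subsidy = 27.5.
Deadweight loss = ½ × 25 × 27.5 = $343.75 thousand.

$343.75 thousand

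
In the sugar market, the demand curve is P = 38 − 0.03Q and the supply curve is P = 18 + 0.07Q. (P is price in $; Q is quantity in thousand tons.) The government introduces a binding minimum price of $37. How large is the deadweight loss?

Competitive equilibrium: 38 − 0.03Q = 18 + 0.07Q → Q* = 200, P* = 32.
At the floor P = 37, quantity demanded = (38 − 37)/0.03 = 33.3333.
Sellers' marginal cost at Q' = 33.3333: 18 + 0.07·33.3333 = 20.3333.
ΔQ = 200 − 33.3333 = 166.6667; wedge = 37 − 20.3333 = 16.6667.
Deadweight loss = ½ × 166.6667 × 16.6667 = $1388.89 thousand.

$1388.89 thousand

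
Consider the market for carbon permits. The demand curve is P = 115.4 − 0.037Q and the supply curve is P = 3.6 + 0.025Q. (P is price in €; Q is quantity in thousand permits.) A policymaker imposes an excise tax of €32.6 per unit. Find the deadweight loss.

Competitive equilibrium: 115.4 − 0.037Q = 3.6 + 0.025Q → Q* = 1803.22581, P* = 48.68065.
With the tax, the buyer price exceeds the seller price by 32.6: (115.4 − 0.037Q) − (3.6 + 0.025Q) = 32.6 → Q' = 1277.41935.
ΔQ = 1803.22581 − 1277.41935 = 525.80646; the wedge equals the tax, 32.6.
The triangle = ½ × 525.80646 × 32.6 = €8570.65 thousand.

€8570.65 thousand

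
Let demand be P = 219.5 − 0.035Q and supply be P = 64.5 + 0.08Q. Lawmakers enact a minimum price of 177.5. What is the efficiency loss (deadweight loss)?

Competitive equilibrium: 219.5 − 0.035Q = 64.5 + 0.08Q → Q* = 1347.8261, P* = 172.3261.
At the floor P = 177.5, quantity demanded = (219.5 − 177.5)/0.035 = 1200.
Sellers' marginal cost at Q' = 1200: 64.5 + 0.08·1200 = 160.5.
ΔQ = 1347.8261 − 1200 = 147.8261; wedge = 177.5 − 160.5 = 17.
Welfare loss = ½ × 147.8261 × 17 = 1256.52.

1256.52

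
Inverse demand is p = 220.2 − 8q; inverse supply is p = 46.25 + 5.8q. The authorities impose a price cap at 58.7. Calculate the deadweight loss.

754.73

Competitive equilibrium: 220.2 − 8q = 46.25 + 5.8q → q* = 12.60507, p* = 119.35942.
At the ceiling p = 58.7, quantity supplied = (58.7 − 46.25)/5.8 = 2.14655.
Willingness to pay at q' = 2.14655: 220.2 − 8·2.14655 = 203.0276.
Δq = 12.60507 − 2.14655 = 10.45852; wedge = 203.0276 − 58.7 = 144.3276.
Deadweight loss = ½ × 10.45852 × 144.3276 = 754.73.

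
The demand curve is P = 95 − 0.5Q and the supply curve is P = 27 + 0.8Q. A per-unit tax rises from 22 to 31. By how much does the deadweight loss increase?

Competitive equilibrium: 95 − 0.5Q = 27 + 0.8Q → Q* = 52.3077, P* = 68.8462.
For a per-unit tax t: ΔQ = t/1.3, so DWL = ½·t·(t/1.3) = t²/2.6.
At t = 22: DWL = 186.154. At t = 31: DWL = 369.615.
Increase = 369.615 − 186.154 = 183.46.

183.46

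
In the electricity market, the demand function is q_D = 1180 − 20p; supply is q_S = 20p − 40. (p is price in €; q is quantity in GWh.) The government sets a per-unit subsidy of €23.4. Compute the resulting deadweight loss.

€2737.80

In inverse form: demand p = 59 − 0.05q, supply p = 2 + 0.05q.
Competitive equilibrium: 59 − 0.05q = 2 + 0.05q → q* = 570, p* = 30.5.
The subsidy lowers effective supply by 23.4: p = 0.05q − 21.4.
New quantity: 59 − 0.05q = 0.05q − 21.4 → q' = 804.
Overproduction Δq = 804 − 570 = 234; wedge = subsidy = 23.4.
The triangle = ½ × 234 × 23.4 = €2737.80.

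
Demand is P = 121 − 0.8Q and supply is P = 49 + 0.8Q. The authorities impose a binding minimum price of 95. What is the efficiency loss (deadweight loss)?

Competitive equilibrium: 121 − 0.8Q = 49 + 0.8Q → Q* = 45, P* = 85.
At the floor P = 95, quantity demanded = (121 − 95)/0.8 = 32.5.
Sellers' marginal cost at Q' = 32.5: 49 + 0.8·32.5 = 75.
ΔQ = 45 − 32.5 = 12.5; wedge = 95 − 75 = 20.
The triangle = ½ × 12.5 × 20 = 125.

125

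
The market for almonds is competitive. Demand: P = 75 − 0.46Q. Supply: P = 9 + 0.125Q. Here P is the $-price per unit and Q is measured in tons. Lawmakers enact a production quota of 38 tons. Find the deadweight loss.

$1637.45

Competitive equilibrium: 75 − 0.46Q = 9 + 0.125Q → Q* = 112.8205, P* = 23.1026.
At Q = 38: demand price = 75 − 0.46·38 = 57.52; supply price = 9 + 0.125·38 = 13.75.
ΔQ = 112.8205 − 38 = 74.8205; wedge = 57.52 − 13.75 = 43.77.
The triangle = ½ × 74.8205 × 43.77 = $1637.45.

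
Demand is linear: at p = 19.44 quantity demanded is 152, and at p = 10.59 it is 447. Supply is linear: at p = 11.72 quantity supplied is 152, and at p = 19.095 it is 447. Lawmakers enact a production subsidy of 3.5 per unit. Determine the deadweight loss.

111.36

Demand slope = (10.59 − 19.44)/(447 − 152) = −0.03, so p = 24 − 0.03q.
Supply slope = (19.095 − 11.72)/(447 − 152) = 0.025, so p = 7.92 + 0.025q.
Competitive equilibrium: 24 − 0.03q = 7.92 + 0.025q → q* = 292.3636, p* = 15.2291.
The subsidy lowers effective supply by 3.5: p = 4.42 + 0.025q.
New quantity: 24 − 0.03q = 4.42 + 0.025q → q' = 356.
Overproduction Δq = 356 − 292.3636 = 63.6364; wedge = subsidy = 3.5.
Deadweight loss = ½ × 63.6364 × 3.5 = 111.36.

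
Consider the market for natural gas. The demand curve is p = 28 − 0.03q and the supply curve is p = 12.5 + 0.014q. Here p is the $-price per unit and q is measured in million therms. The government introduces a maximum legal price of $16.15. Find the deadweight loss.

$184.42 million

Competitive equilibrium: 28 − 0.03q = 12.5 + 0.014q → q* = 352.27273, p* = 17.43182.
At the ceiling p = 16.15, quantity supplied = (16.15 − 12.5)/0.014 = 260.71429.
Willingness to pay at q' = 260.71429: 28 − 0.03·260.71429 = 20.17857.
Δq = 352.27273 − 260.71429 = 91.55844; wedge = 20.17857 − 16.15 = 4.02857.
DWL = ½ × 91.55844 × 4.02857 = $184.42 million.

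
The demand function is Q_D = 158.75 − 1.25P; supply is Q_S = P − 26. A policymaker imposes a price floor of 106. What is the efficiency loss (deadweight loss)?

In inverse form: demand P = 127 − 0.8Q, supply P = 26 + Q.
Competitive equilibrium: 127 − 0.8Q = 26 + Q → Q* = 56.1111, P* = 82.1111.
At the floor P = 106, quantity demanded = (127 − 106)/0.8 = 26.25.
Sellers' marginal cost at Q' = 26.25: 26 + 1·26.25 = 52.25.
ΔQ = 56.1111 − 26.25 = 29.8611; wedge = 106 − 52.25 = 53.75.
Deadweight loss = ½ × 29.8611 × 53.75 = 802.52.

802.52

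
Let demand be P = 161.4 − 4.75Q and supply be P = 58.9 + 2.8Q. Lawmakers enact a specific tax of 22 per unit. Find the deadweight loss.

Competitive equilibrium: 161.4 − 4.75Q = 58.9 + 2.8Q → Q* = 13.5762, P* = 96.9132.
With the tax, the buyer price exceeds the seller price by 22: (161.4 − 4.75Q) − (58.9 + 2.8Q) = 22 → Q' = 10.6623.
ΔQ = 13.5762 − 10.6623 = 2.9139; the wedge equals the tax, 22.
The triangle = ½ × 2.9139 × 22 = 32.05.

32.05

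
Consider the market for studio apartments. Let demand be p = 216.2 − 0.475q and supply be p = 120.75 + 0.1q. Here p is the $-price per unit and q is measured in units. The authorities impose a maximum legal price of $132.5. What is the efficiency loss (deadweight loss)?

$676.27

Competitive equilibrium: 216.2 − 0.475q = 120.75 + 0.1q → q* = 166, p* = 137.35.
At the ceiling p = 132.5, quantity supplied = (132.5 − 120.75)/0.1 = 117.5.
Willingness to pay at q' = 117.5: 216.2 − 0.475·117.5 = 160.3875.
Δq = 166 − 117.5 = 48.5; wedge = 160.3875 − 132.5 = 27.8875.
Welfare loss = ½ × 48.5 × 27.8875 = $676.27.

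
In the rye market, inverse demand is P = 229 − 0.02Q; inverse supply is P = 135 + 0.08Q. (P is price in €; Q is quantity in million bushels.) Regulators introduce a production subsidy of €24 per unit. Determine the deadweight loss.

Competitive equilibrium: 229 − 0.02Q = 135 + 0.08Q → Q* = 940, P* = 210.2.
The subsidy lowers effective supply by 24: P = 111 + 0.08Q.
New quantity: 229 − 0.02Q = 111 + 0.08Q → Q' = 1180.
Overproduction ΔQ = 1180 − 940 = 240; wedge = subsidy = 24.
Welfare loss = ½ × 240 × 24 = €2880 million.

€2880 million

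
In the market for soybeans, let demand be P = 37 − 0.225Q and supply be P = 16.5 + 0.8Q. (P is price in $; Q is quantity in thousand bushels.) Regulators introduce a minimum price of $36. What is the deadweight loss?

$124.01 thousand

Competitive equilibrium: 37 − 0.225Q = 16.5 + 0.8Q → Q* = 20, P* = 32.5.
At the floor P = 36, quantity demanded = (37 − 36)/0.225 = 4.4444.
Sellers' marginal cost at Q' = 4.4444: 16.5 + 0.8·4.4444 = 20.0555.
ΔQ = 20 − 4.4444 = 15.5556; wedge = 36 − 20.0555 = 15.9445.
DWL = ½ × 15.5556 × 15.9445 = $124.01 thousand.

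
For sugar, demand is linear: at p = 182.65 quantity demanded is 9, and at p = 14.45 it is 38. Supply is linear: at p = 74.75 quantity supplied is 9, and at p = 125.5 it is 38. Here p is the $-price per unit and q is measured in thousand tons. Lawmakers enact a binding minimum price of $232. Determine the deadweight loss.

Demand slope = (14.45 − 182.65)/(38 − 9) = −5.8, so p = 234.85 − 5.8q.
Supply slope = (125.5 − 74.75)/(38 − 9) = 1.75, so p = 59 + 1.75q.
Competitive equilibrium: 234.85 − 5.8q = 59 + 1.75q → q* = 23.2914, p* = 99.7599.
At the floor p = 232, quantity demanded = (234.85 − 232)/5.8 = 0.4914.
Sellers' marginal cost at q' = 0.4914: 59 + 1.75·0.4914 = 59.86.
Δq = 23.2914 − 0.4914 = 22.8; wedge = 232 − 59.86 = 172.14.
Deadweight loss = ½ × 22.8 × 172.14 = $1962.40 thousand.

$1962.40 thousand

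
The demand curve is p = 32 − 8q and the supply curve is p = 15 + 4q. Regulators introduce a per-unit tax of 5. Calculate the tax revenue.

5

Competitive equilibrium: 32 − 8q = 15 + 4q → q* = 1.4167, p* = 20.6667.
With the tax, the buyer price exceeds the seller price by 5: (32 − 8q) − (15 + 4q) = 5 → q' = 1.
Tax revenue = 5 × 1 = 5.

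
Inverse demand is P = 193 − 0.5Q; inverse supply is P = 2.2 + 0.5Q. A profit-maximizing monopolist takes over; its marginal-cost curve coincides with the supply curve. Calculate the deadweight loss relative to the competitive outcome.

Competitive equilibrium: 193 − 0.5Q = 2.2 + 0.5Q → Q* = 190.8, P* = 97.6.
Marginal revenue: MR = 193 − Q. Set MR = MC: 193 − Q = 2.2 + 0.5Q → Q_m = 127.2.
Price P_m = 193 − 0.5·127.2 = 129.4; MC(Q_m) = 2.2 + 0.5·127.2 = 65.8.
Competitive Q* = 190.8, so ΔQ = 63.6; wedge = 129.4 − 65.8 = 63.6.
Deadweight loss = ½ × 63.6 × 63.6 = 2022.48.

2022.48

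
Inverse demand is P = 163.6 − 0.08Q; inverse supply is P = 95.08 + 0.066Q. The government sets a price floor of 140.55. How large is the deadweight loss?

2396.58

Competitive equilibrium: 163.6 − 0.08Q = 95.08 + 0.066Q → Q* = 469.31507, P* = 126.05479.
At the floor P = 140.55, quantity demanded = (163.6 − 140.55)/0.08 = 288.125.
Sellers' marginal cost at Q' = 288.125: 95.08 + 0.066·288.125 = 114.09625.
ΔQ = 469.31507 − 288.125 = 181.19007; wedge = 140.55 − 114.09625 = 26.45375.
Deadweight loss = ½ × 181.19007 × 26.45375 = 2396.58.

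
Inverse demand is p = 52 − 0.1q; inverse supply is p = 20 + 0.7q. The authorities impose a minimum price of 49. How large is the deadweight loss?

40

Competitive equilibrium: 52 − 0.1q = 20 + 0.7q → q* = 40, p* = 48.
At the floor p = 49, quantity demanded = (52 − 49)/0.1 = 30.
Sellers' marginal cost at q' = 30: 20 + 0.7·30 = 41.
Δq = 40 − 30 = 10; wedge = 49 − 41 = 8.
The triangle = ½ × 10 × 8 = 40.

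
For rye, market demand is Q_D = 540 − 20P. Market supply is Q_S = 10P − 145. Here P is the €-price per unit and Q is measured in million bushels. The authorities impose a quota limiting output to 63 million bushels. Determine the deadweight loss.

€31.01 million

In inverse form: demand P = 27 − 0.05Q, supply P = 14.5 + 0.1Q.
Competitive equilibrium: 27 − 0.05Q = 14.5 + 0.1Q → Q* = 83.3333, P* = 22.8333.
At Q = 63: demand price = 27 − 0.05·63 = 23.85; supply price = 14.5 + 0.1·63 = 20.8.
ΔQ = 83.3333 − 63 = 20.3333; wedge = 23.85 − 20.8 = 3.05.
Welfare loss = ½ × 20.3333 × 3.05 = €31.01 million.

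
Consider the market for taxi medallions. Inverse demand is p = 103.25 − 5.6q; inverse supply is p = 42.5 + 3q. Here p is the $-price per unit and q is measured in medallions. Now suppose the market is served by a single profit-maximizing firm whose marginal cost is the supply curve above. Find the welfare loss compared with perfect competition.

$33.37

Competitive equilibrium: 103.25 − 5.6q = 42.5 + 3q → q* = 7.064, p* = 63.6919.
Marginal revenue: MR = 103.25 − 11.2q. Set MR = MC: 103.25 − 11.2q = 42.5 + 3q → q_m = 4.2782.
Price p_m = 103.25 − 5.6·4.2782 = 79.2921; MC(q_m) = 42.5 + 3·4.2782 = 55.3346.
Competitive q* = 7.064, so Δq = 2.7858; wedge = 79.2921 − 55.3346 = 23.9575.
Deadweight loss = ½ × 2.7858 × 23.9575 = $33.37.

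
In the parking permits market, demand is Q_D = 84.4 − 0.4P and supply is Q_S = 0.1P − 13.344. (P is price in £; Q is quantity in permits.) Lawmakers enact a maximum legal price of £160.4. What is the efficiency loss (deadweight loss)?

£76.95

In inverse form: demand P = 211 − 2.5Q, supply P = 133.44 + 10Q.
Competitive equilibrium: 211 − 2.5Q = 133.44 + 10Q → Q* = 6.2048, P* = 195.488.
At the ceiling P = 160.4, quantity supplied = (160.4 − 133.44)/10 = 2.696.
Willingness to pay at Q' = 2.696: 211 − 2.5·2.696 = 204.26.
ΔQ = 6.2048 − 2.696 = 3.5088; wedge = 204.26 − 160.4 = 43.86.
Welfare loss = ½ × 3.5088 × 43.86 = £76.95.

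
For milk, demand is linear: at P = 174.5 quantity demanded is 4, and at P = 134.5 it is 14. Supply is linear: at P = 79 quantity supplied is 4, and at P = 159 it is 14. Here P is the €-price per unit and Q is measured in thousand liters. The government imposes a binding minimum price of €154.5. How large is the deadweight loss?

€52.51 thousand

Demand slope = (134.5 − 174.5)/(14 − 4) = −4, so P = 190.5 − 4Q.
Supply slope = (159 − 79)/(14 − 4) = 8, so P = 47 + 8Q.
Competitive equilibrium: 190.5 − 4Q = 47 + 8Q → Q* = 11.9583, P* = 142.6667.
At the floor P = 154.5, quantity demanded = (190.5 − 154.5)/4 = 9.
Sellers' marginal cost at Q' = 9: 47 + 8·9 = 119.
ΔQ = 11.9583 − 9 = 2.9583; wedge = 154.5 − 119 = 35.5.
DWL = ½ × 2.9583 × 35.5 = €52.51 thousand.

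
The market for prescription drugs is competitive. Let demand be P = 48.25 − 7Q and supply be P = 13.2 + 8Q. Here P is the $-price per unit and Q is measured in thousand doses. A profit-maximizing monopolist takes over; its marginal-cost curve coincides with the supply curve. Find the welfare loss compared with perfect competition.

Competitive equilibrium: 48.25 − 7Q = 13.2 + 8Q → Q* = 2.3367, P* = 31.8933.
Marginal revenue: MR = 48.25 − 14Q. Set MR = MC: 48.25 − 14Q = 13.2 + 8Q → Q_m = 1.5932.
Price P_m = 48.25 − 7·1.5932 = 37.0976; MC(Q_m) = 13.2 + 8·1.5932 = 25.9456.
Competitive Q* = 2.3367, so ΔQ = 0.7435; wedge = 37.0976 − 25.9456 = 11.152.
Welfare loss = ½ × 0.7435 × 11.152 = $4.15 thousand.

$4.15 thousand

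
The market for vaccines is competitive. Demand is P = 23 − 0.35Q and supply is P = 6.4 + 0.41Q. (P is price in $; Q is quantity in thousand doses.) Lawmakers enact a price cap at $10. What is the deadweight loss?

Competitive equilibrium: 23 − 0.35Q = 6.4 + 0.41Q → Q* = 21.8421, P* = 15.3553.
At the ceiling P = 10, quantity supplied = (10 − 6.4)/0.41 = 8.7805.
Willingness to pay at Q' = 8.7805: 23 − 0.35·8.7805 = 19.9268.
ΔQ = 21.8421 − 8.7805 = 13.0616; wedge = 19.9268 − 10 = 9.9268.
Welfare loss = ½ × 13.0616 × 9.9268 = $64.83 thousand.

$64.83 thousand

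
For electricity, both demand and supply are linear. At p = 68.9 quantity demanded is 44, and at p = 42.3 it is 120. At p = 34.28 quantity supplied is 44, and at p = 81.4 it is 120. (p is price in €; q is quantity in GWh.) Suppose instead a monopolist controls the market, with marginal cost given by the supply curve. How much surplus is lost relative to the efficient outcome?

Demand slope = (42.3 − 68.9)/(120 − 44) = −0.35, so p = 84.3 − 0.35q.
Supply slope = (81.4 − 34.28)/(120 − 44) = 0.62, so p = 7 + 0.62q.
Competitive equilibrium: 84.3 − 0.35q = 7 + 0.62q → q* = 79.6907, p* = 56.4082.
Marginal revenue: MR = 84.3 − 0.7q. Set MR = MC: 84.3 − 0.7q = 7 + 0.62q → q_m = 58.5606.
Price p_m = 84.3 − 0.35·58.5606 = 63.8038; MC(q_m) = 7 + 0.62·58.5606 = 43.3076.
Competitive q* = 79.6907, so Δq = 21.1301; wedge = 63.8038 − 43.3076 = 20.4962.
DWL = ½ × 21.1301 × 20.4962 = €216.54.

€216.54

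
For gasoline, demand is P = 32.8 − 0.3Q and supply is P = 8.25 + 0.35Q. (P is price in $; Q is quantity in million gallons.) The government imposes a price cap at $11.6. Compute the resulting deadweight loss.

Competitive equilibrium: 32.8 − 0.3Q = 8.25 + 0.35Q → Q* = 37.7692, P* = 21.4692.
At the ceiling P = 11.6, quantity supplied = (11.6 − 8.25)/0.35 = 9.5714.
Willingness to pay at Q' = 9.5714: 32.8 − 0.3·9.5714 = 29.9286.
ΔQ = 37.7692 − 9.5714 = 28.1978; wedge = 29.9286 − 11.6 = 18.3286.
DWL = ½ × 28.1978 × 18.3286 = $258.41 million.

$258.41 million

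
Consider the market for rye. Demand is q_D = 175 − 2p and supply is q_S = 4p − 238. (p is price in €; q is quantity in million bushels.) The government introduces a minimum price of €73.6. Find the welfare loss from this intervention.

€34.08 million

In inverse form: demand p = 87.5 − 0.5q, supply p = 59.5 + 0.25q.
Competitive equilibrium: 87.5 − 0.5q = 59.5 + 0.25q → q* = 37.3333, p* = 68.8333.
At the floor p = 73.6, quantity demanded = (87.5 − 73.6)/0.5 = 27.8.
Sellers' marginal cost at q' = 27.8: 59.5 + 0.25·27.8 = 66.45.
Δq = 37.3333 − 27.8 = 9.5333; wedge = 73.6 − 66.45 = 7.15.
The triangle = ½ × 9.5333 × 7.15 = €34.08 million.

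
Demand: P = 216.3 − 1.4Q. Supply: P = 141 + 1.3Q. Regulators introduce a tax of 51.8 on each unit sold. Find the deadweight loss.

Competitive equilibrium: 216.3 − 1.4Q = 141 + 1.3Q → Q* = 27.8889, P* = 177.2556.
With the tax, the buyer price exceeds the seller price by 51.8: (216.3 − 1.4Q) − (141 + 1.3Q) = 51.8 → Q' = 8.7037.
ΔQ = 27.8889 − 8.7037 = 19.1852; the wedge equals the tax, 51.8.
Welfare loss = ½ × 19.1852 × 51.8 = 496.90.

496.90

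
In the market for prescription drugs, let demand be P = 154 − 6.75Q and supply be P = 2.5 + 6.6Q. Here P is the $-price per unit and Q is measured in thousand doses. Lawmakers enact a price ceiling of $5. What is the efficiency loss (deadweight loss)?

Competitive equilibrium: 154 − 6.75Q = 2.5 + 6.6Q → Q* = 11.34831, P* = 77.39888.
At the ceiling P = 5, quantity supplied = (5 − 2.5)/6.6 = 0.37879.
Willingness to pay at Q' = 0.37879: 154 − 6.75·0.37879 = 151.44317.
ΔQ = 11.34831 − 0.37879 = 10.96952; wedge = 151.44317 − 5 = 146.44317.
Welfare loss = ½ × 10.96952 × 146.44317 = $803.21 thousand.

$803.21 thousand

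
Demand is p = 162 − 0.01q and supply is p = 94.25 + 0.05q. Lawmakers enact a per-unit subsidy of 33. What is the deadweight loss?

Competitive equilibrium: 162 − 0.01q = 94.25 + 0.05q → q* = 1129.1667, p* = 150.7083.
The subsidy lowers effective supply by 33: p = 61.25 + 0.05q.
New quantity: 162 − 0.01q = 61.25 + 0.05q → q' = 1679.1667.
Overproduction Δq = 1679.1667 − 1129.1667 = 550; wedge = subsidy = 33.
DWL = ½ × 550 × 33 = 9075.

9075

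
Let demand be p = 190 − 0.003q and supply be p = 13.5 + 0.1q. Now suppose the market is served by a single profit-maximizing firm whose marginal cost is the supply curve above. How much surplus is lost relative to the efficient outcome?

Competitive equilibrium: 190 − 0.003q = 13.5 + 0.1q → q* = 1713.5922, p* = 184.8592.
Marginal revenue: MR = 190 − 0.006q. Set MR = MC: 190 − 0.006q = 13.5 + 0.1q → q_m = 1665.0943.
Price p_m = 190 − 0.003·1665.0943 = 185.0047; MC(q_m) = 13.5 + 0.1·1665.0943 = 180.0094.
Competitive q* = 1713.5922, so Δq = 48.4979; wedge = 185.0047 − 180.0094 = 4.9953.
DWL = ½ × 48.4979 × 4.9953 = 121.13.

121.13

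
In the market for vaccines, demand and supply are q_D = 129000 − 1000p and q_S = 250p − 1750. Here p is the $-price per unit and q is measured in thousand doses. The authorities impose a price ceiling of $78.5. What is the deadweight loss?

$106439.06 thousand

In inverse form: demand p = 129 − 0.001q, supply p = 7 + 0.004q.
Competitive equilibrium: 129 − 0.001q = 7 + 0.004q → q* = 24400, p* = 104.6.
At the ceiling p = 78.5, quantity supplied = (78.5 − 7)/0.004 = 17875.
Willingness to pay at q' = 17875: 129 − 0.001·17875 = 111.125.
Δq = 24400 − 17875 = 6525; wedge = 111.125 − 78.5 = 32.625.
Deadweight loss = ½ × 6525 × 32.625 = $106439.06 thousand.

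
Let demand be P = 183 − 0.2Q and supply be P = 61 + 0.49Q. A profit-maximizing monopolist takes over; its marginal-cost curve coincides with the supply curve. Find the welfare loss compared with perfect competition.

544.65

Competitive equilibrium: 183 − 0.2Q = 61 + 0.49Q → Q* = 176.8116, P* = 147.6377.
Marginal revenue: MR = 183 − 0.4Q. Set MR = MC: 183 − 0.4Q = 61 + 0.49Q → Q_m = 137.0787.
Price P_m = 183 − 0.2·137.0787 = 155.5843; MC(Q_m) = 61 + 0.49·137.0787 = 128.1686.
Competitive Q* = 176.8116, so ΔQ = 39.7329; wedge = 155.5843 − 128.1686 = 27.4157.
DWL = ½ × 39.7329 × 27.4157 = 544.65.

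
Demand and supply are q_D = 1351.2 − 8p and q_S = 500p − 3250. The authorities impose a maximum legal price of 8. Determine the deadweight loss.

17752.45

In inverse form: demand p = 168.9 − 0.125q, supply p = 6.5 + 0.002q.
Competitive equilibrium: 168.9 − 0.125q = 6.5 + 0.002q → q* = 1278.7402, p* = 9.0575.
At the ceiling p = 8, quantity supplied = (8 − 6.5)/0.002 = 750.
Willingness to pay at q' = 750: 168.9 − 0.125·750 = 75.15.
Δq = 1278.7402 − 750 = 528.7402; wedge = 75.15 − 8 = 67.15.
The triangle = ½ × 528.7402 × 67.15 = 17752.45.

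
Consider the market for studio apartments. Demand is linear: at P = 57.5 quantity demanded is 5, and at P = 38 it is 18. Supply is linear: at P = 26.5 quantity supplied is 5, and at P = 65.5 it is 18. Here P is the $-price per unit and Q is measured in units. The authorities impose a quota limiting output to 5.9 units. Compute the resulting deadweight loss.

Demand slope = (38 − 57.5)/(18 − 5) = −1.5, so P = 65 − 1.5Q.
Supply slope = (65.5 − 26.5)/(18 − 5) = 3, so P = 11.5 + 3Q.
Competitive equilibrium: 65 − 1.5Q = 11.5 + 3Q → Q* = 11.8889, P* = 47.1667.
At Q = 5.9: demand price = 65 − 1.5·5.9 = 56.15; supply price = 11.5 + 3·5.9 = 29.2.
ΔQ = 11.8889 − 5.9 = 5.9889; wedge = 56.15 − 29.2 = 26.95.
Welfare loss = ½ × 5.9889 × 26.95 = $80.70.

$80.70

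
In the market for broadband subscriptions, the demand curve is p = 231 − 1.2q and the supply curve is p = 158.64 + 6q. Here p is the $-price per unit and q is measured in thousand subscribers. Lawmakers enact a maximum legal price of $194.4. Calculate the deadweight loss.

$60.22 thousand

Competitive equilibrium: 231 − 1.2q = 158.64 + 6q → q* = 10.05, p* = 218.94.
At the ceiling p = 194.4, quantity supplied = (194.4 − 158.64)/6 = 5.96.
Willingness to pay at q' = 5.96: 231 − 1.2·5.96 = 223.848.
Δq = 10.05 − 5.96 = 4.09; wedge = 223.848 − 194.4 = 29.448.
Deadweight loss = ½ × 4.09 × 29.448 = $60.22 thousand.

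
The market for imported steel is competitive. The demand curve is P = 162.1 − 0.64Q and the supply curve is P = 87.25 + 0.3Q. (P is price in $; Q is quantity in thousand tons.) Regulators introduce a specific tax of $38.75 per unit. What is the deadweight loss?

Competitive equilibrium: 162.1 − 0.64Q = 87.25 + 0.3Q → Q* = 79.6277, P* = 111.1383.
With the tax, the buyer price exceeds the seller price by 38.75: (162.1 − 0.64Q) − (87.25 + 0.3Q) = 38.75 → Q' = 38.4043.
ΔQ = 79.6277 − 38.4043 = 41.2234; the wedge equals the tax, 38.75.
DWL = ½ × 41.2234 × 38.75 = $798.70 thousand.

$798.70 thousand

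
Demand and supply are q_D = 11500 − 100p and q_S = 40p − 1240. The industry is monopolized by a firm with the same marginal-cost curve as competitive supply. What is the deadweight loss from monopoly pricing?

In inverse form: demand p = 115 − 0.01q, supply p = 31 + 0.025q.
Competitive equilibrium: 115 − 0.01q = 31 + 0.025q → q* = 2400, p* = 91.
Marginal revenue: MR = 115 − 0.02q. Set MR = MC: 115 − 0.02q = 31 + 0.025q → q_m = 1866.66667.
Price p_m = 115 − 0.01·1866.66667 = 96.33333; MC(q_m) = 31 + 0.025·1866.66667 = 77.66667.
Competitive q* = 2400, so Δq = 533.33333; wedge = 96.33333 − 77.66667 = 18.66666.
Deadweight loss = ½ × 533.33333 × 18.66666 = 4977.78.

4977.78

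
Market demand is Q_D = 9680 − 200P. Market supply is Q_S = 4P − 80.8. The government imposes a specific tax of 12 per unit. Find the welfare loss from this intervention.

282.35

In inverse form: demand P = 48.4 − 0.005Q, supply P = 20.2 + 0.25Q.
Competitive equilibrium: 48.4 − 0.005Q = 20.2 + 0.25Q → Q* = 110.5882, P* = 47.8471.
With the tax, the buyer price exceeds the seller price by 12: (48.4 − 0.005Q) − (20.2 + 0.25Q) = 12 → Q' = 63.5294.
ΔQ = 110.5882 − 63.5294 = 47.0588; the wedge equals the tax, 12.
The triangle = ½ × 47.0588 × 12 = 282.35.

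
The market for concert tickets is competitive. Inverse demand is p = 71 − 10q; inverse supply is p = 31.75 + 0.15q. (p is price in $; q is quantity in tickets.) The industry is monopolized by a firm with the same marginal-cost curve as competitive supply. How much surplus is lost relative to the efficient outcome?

$18.69

Competitive equilibrium: 71 − 10q = 31.75 + 0.15q → q* = 3.867, p* = 32.33.
Marginal revenue: MR = 71 − 20q. Set MR = MC: 71 − 20q = 31.75 + 0.15q → q_m = 1.9479.
Price p_m = 71 − 10·1.9479 = 51.521; MC(q_m) = 31.75 + 0.15·1.9479 = 32.0422.
Competitive q* = 3.867, so Δq = 1.9191; wedge = 51.521 − 32.0422 = 19.4788.
DWL = ½ × 1.9191 × 19.4788 = $18.69.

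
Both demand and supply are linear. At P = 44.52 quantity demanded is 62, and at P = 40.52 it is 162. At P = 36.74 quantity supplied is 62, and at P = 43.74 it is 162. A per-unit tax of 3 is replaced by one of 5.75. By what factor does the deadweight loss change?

Demand slope = (40.52 − 44.52)/(162 − 62) = −0.04, so P = 47 − 0.04Q.
Supply slope = (43.74 − 36.74)/(162 − 62) = 0.07, so P = 32.4 + 0.07Q.
Competitive equilibrium: 47 − 0.04Q = 32.4 + 0.07Q → Q* = 132.7273, P* = 41.6909.
For a per-unit tax t: ΔQ = t/0.11, so DWL = ½·t·(t/0.11) = t²/0.22.
At t = 3: DWL = 40.909. At t = 5.75: DWL = 150.284.
Ratio = (5.75/3)² = 3.674.

3.674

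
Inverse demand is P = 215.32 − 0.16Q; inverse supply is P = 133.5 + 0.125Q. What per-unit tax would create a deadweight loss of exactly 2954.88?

Competitive equilibrium: 215.32 − 0.16Q = 133.5 + 0.125Q → Q* = 287.0877, P* = 169.386.
A tax t gives ΔQ = t/0.285 and wedge t, so DWL = t²/0.57.
t²/0.57 = 2954.88 → t² = 1684.2816 → t = 41.04.

41.04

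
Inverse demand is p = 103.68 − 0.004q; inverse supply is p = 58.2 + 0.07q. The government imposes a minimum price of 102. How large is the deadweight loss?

Competitive equilibrium: 103.68 − 0.004q = 58.2 + 0.07q → q* = 614.5946, p* = 101.2216.
At the floor p = 102, quantity demanded = (103.68 − 102)/0.004 = 420.
Sellers' marginal cost at q' = 420: 58.2 + 0.07·420 = 87.6.
Δq = 614.5946 − 420 = 194.5946; wedge = 102 − 87.6 = 14.4.
The triangle = ½ × 194.5946 × 14.4 = 1401.08.

1401.08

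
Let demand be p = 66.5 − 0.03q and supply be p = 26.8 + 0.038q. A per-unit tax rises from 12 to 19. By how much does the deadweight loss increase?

1595.59

Competitive equilibrium: 66.5 − 0.03q = 26.8 + 0.038q → q* = 583.8235, p* = 48.9853.
For a per-unit tax t: Δq = t/0.068, so DWL = ½·t·(t/0.068) = t²/0.136.
At t = 12: DWL = 1058.824. At t = 19: DWL = 2654.412.
Increase = 2654.412 − 1058.824 = 1595.59.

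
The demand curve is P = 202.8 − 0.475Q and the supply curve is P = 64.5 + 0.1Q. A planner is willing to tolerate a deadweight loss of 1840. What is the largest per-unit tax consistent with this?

Competitive equilibrium: 202.8 − 0.475Q = 64.5 + 0.1Q → Q* = 240.5217, P* = 88.5522.
A tax t gives ΔQ = t/0.575 and wedge t, so DWL = t²/1.15.
t²/1.15 = 1840 → t² = 2116 → t = 46.

46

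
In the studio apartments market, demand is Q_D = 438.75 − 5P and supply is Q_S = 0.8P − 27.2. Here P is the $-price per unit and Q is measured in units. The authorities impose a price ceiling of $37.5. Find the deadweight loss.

In inverse form: demand P = 87.75 − 0.2Q, supply P = 34 + 1.25Q.
Competitive equilibrium: 87.75 − 0.2Q = 34 + 1.25Q → Q* = 37.069, P* = 80.3362.
At the ceiling P = 37.5, quantity supplied = (37.5 − 34)/1.25 = 2.8.
Willingness to pay at Q' = 2.8: 87.75 − 0.2·2.8 = 87.19.
ΔQ = 37.069 − 2.8 = 34.269; wedge = 87.19 − 37.5 = 49.69.
The triangle = ½ × 34.269 × 49.69 = $851.41.

$851.41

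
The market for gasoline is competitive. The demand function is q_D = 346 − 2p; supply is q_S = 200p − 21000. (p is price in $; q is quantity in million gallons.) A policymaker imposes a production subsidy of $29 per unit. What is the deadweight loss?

In inverse form: demand p = 173 − 0.5q, supply p = 105 + 0.005q.
Competitive equilibrium: 173 − 0.5q = 105 + 0.005q → q* = 134.6535, p* = 105.6733.
The subsidy lowers effective supply by 29: p = 76 + 0.005q.
New quantity: 173 − 0.5q = 76 + 0.005q → q' = 192.0792.
Overproduction Δq = 192.0792 − 134.6535 = 57.4257; wedge = subsidy = 29.
DWL = ½ × 57.4257 × 29 = $832.67 million.

$832.67 million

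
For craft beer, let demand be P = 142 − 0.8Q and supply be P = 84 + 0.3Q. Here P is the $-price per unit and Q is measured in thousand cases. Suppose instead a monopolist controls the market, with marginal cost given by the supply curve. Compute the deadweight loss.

$271.09 thousand

Competitive equilibrium: 142 − 0.8Q = 84 + 0.3Q → Q* = 52.7273, P* = 99.8182.
Marginal revenue: MR = 142 − 1.6Q. Set MR = MC: 142 − 1.6Q = 84 + 0.3Q → Q_m = 30.5263.
Price P_m = 142 − 0.8·30.5263 = 117.579; MC(Q_m) = 84 + 0.3·30.5263 = 93.1579.
Competitive Q* = 52.7273, so ΔQ = 22.201; wedge = 117.579 − 93.1579 = 24.4211.
Deadweight loss = ½ × 22.201 × 24.4211 = $271.09 thousand.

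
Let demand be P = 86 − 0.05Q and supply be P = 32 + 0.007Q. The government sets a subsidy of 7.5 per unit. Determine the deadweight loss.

493.42

Competitive equilibrium: 86 − 0.05Q = 32 + 0.007Q → Q* = 947.3684, P* = 38.6316.
The subsidy lowers effective supply by 7.5: P = 24.5 + 0.007Q.
New quantity: 86 − 0.05Q = 24.5 + 0.007Q → Q' = 1078.9474.
Overproduction ΔQ = 1078.9474 − 947.3684 = 131.579; wedge = subsidy = 7.5.
The triangle = ½ × 131.579 × 7.5 = 493.42.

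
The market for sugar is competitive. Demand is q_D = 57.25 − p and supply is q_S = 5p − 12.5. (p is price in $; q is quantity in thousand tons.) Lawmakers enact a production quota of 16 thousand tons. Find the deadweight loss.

$526.58 thousand

In inverse form: demand p = 57.25 − q, supply p = 2.5 + 0.2q.
Competitive equilibrium: 57.25 − q = 2.5 + 0.2q → q* = 45.625, p* = 11.625.
At q = 16: demand price = 57.25 − 1·16 = 41.25; supply price = 2.5 + 0.2·16 = 5.7.
Δq = 45.625 − 16 = 29.625; wedge = 41.25 − 5.7 = 35.55.
DWL = ½ × 29.625 × 35.55 = $526.58 thousand.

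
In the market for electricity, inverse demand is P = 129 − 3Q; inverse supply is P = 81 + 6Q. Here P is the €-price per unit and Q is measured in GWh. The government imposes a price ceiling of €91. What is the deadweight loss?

€60.50

Competitive equilibrium: 129 − 3Q = 81 + 6Q → Q* = 5.3333, P* = 113.
At the ceiling P = 91, quantity supplied = (91 − 81)/6 = 1.6667.
Willingness to pay at Q' = 1.6667: 129 − 3·1.6667 = 123.9999.
ΔQ = 5.3333 − 1.6667 = 3.6666; wedge = 123.9999 − 91 = 32.9999.
Welfare loss = ½ × 3.6666 × 32.9999 = €60.50.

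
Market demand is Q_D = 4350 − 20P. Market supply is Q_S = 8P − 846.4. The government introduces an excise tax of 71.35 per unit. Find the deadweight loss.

14545.21

In inverse form: demand P = 217.5 − 0.05Q, supply P = 105.8 + 0.125Q.
Competitive equilibrium: 217.5 − 0.05Q = 105.8 + 0.125Q → Q* = 638.2857, P* = 185.5857.
With the tax, the buyer price exceeds the seller price by 71.35: (217.5 − 0.05Q) − (105.8 + 0.125Q) = 71.35 → Q' = 230.5714.
ΔQ = 638.2857 − 230.5714 = 407.7143; the wedge equals the tax, 71.35.
The triangle = ½ × 407.7143 × 71.35 = 14545.21.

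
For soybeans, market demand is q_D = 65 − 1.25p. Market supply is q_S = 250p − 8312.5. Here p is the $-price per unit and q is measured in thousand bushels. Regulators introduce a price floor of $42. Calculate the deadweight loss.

In inverse form: demand p = 52 − 0.8q, supply p = 33.25 + 0.004q.
Competitive equilibrium: 52 − 0.8q = 33.25 + 0.004q → q* = 23.3209, p* = 33.3433.
At the floor p = 42, quantity demanded = (52 − 42)/0.8 = 12.5.
Sellers' marginal cost at q' = 12.5: 33.25 + 0.004·12.5 = 33.3.
Δq = 23.3209 − 12.5 = 10.8209; wedge = 42 − 33.3 = 8.7.
DWL = ½ × 10.8209 × 8.7 = $47.07 thousand.

$47.07 thousand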